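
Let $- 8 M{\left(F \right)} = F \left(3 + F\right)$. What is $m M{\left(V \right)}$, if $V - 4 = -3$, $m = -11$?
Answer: $\frac{11}{2} \approx 5.5$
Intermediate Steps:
$V = 1$ ($V = 4 - 3 = 1$)
$M{\left(F \right)} = - \frac{F \left(3 + F\right)}{8}$
$m M{\left(V \right)} = - 11 \left(\left(- \frac{1}{8}\right) 1 \left(3 + 1\right)\right) = - 11 \left(\left(- \frac{1}{8}\right) 1 \cdot 4\right) = \left(-11\right) \left(- \frac{1}{2}\right) = \frac{11}{2}$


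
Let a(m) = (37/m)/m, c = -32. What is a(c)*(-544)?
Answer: -629/32 ≈ -19.656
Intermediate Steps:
a(m) = 37/m²
a(c)*(-544) = (37/(-32)²)*(-544) = (37*(1/1024))*(-544) = (37/1024)*(-544) = -629/32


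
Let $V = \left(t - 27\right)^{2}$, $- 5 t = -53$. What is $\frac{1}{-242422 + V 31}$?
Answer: $- \frac{25}{5852106} \approx -4.272 \cdot 10^{-6}$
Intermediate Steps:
$t = \frac{53}{5}$ ($t = \left(- \frac{1}{5}\right) \left(-53\right) = \frac{53}{5} \approx 10.6$)
$V = \frac{6724}{25}$ ($V = \left(\frac{53}{5} - 27\right)^{2} = \left(- \frac{82}{5}\right)^{2} = \frac{6724}{25} \approx 268.96$)
$\frac{1}{-242422 + V 31} = \frac{1}{-242422 + \frac{6724}{25} \cdot 31} = \frac{1}{-242422 + \frac{208444}{25}} = \frac{1}{- \frac{5852106}{25}} = - \frac{25}{5852106}$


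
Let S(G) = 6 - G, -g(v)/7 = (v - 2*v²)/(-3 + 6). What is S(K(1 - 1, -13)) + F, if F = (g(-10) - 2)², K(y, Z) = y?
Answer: 238150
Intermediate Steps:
g(v) = -7*v/3 + 14*v²/3 (g(v) = -7*(v - 2*v²)/(-3 + 6) = -7*(v - 2*v²)/3 = -7*(-2*v²/3 + v/3) = -7*v/3 + 14*v²/3)
F = 238144 (F = ((7/3)*(-10)*(-1 + 2*(-10)) - 2)² = ((7/3)*(-10)*(-1 - 20) - 2)² = ((7/3)*(-10)*(-21) - 2)² = (490 - 2)² = 488² = 238144)
S(K(1 - 1, -13)) + F = (6 - (1 - 1)) + 238144 = (6 - 1*0) + 238144 = (6 + 0) + 238144 = 6 + 238144 = 238150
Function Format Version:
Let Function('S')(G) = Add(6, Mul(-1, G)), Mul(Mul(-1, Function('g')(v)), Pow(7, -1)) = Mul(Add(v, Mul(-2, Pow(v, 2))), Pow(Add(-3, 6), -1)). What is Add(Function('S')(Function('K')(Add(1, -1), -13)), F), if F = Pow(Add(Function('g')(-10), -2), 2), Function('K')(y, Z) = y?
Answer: 238150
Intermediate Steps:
Function('g')(v) = Add(Mul(Rational(-7, 3), v), Mul(Rational(14, 3), Pow(v, 2))) (Function('g')(v) = Mul(-7, Mul(Add(v, Mul(-2, Pow(v, 2))), Pow(Add(-3, 6), -1))) = Mul(-7, Mul(Add(v, Mul(-2, Pow(v, 2))), Pow(3, -1))) = Mul(-7, Mul(Add(v, Mul(-2, Pow(v, 2))), Rational(1, 3))) = Mul(-7, Add(Mul(Rational(-2, 3), Pow(v, 2)), Mul(Rational(1, 3), v))) = Add(Mul(Rational(-7, 3), v), Mul(Rational(14, 3), Pow(v, 2))))
F = 238144 (F = Pow(Add(Mul(Rational(7, 3), -10, Add(-1, Mul(2, -10))), -2), 2) = Pow(Add(Mul(Rational(7, 3), -10, Add(-1, -20)), -2), 2) = Pow(Add(Mul(Rational(7, 3), -10, -21), -2), 2) = Pow(Add(490, -2), 2) = Pow(488, 2) = 238144)
Add(Function('S')(Function('K')(Add(1, -1), -13)), F) = Add(Add(6, Mul(-1, Add(1, -1))), 238144) = Add(Add(6, Mul(-1, 0)), 238144) = Add(Add(6, 0), 238144) = Add(6, 238144) = 238150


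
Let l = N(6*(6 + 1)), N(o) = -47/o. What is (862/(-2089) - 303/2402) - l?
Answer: 30572236/52686669 ≈ 0.58027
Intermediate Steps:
l = -47/42 (l = -47*1/(6*(6 + 1)) = -47/(6*7) = -47/42 ≈ -1.1190)
(862/(-2089) - 303/2402) - l = (862/(-2089) - 303/2402) - 1*(-47/42) = (862*(-1/2089) - 303*1/2402) + 47/42 = (-862/2089 - 303/2402) + 47/42 = -2703491/5017778 + 47/42 = 30572236/52686669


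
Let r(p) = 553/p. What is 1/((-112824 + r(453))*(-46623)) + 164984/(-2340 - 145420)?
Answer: -16380448851823947/14670362718552130 ≈ -1.1166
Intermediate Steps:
1/((-112824 + r(453))*(-46623)) + 164984/(-2340 - 145420) = 1/(-112824 + 553/453*(-46623)) + 164984/(-2340 - 145420) = -1/46623/(-112824 + 553*(1/453)) + 164984/(-147760) = -1/46623/(-112824 + 553/453) + 164984*(-1/147760) = -1/46623/(-51108719/453) - 20623/18470 = -453/51108719*(-1/46623) - 20623/18470 = 151/794280601979 - 20623/18470 = -16380448851823947/14670362718552130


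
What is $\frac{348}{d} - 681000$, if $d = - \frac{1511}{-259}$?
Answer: $- \frac{1028900868}{1511} \approx -6.8094 \cdot 10^{5}$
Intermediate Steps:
$d = \frac{1511}{259}$ ($d = \left(-1511\right) \left(- \frac{1}{259}\right) = \frac{1511}{259} \approx 5.834$)
$\frac{348}{d} - 681000 = \frac{348}{\frac{1511}{259}} - 681000 = 348 \cdot \frac{259}{1511} - 681000 = \frac{90132}{1511} - 681000 = - \frac{1028900868}{1511}$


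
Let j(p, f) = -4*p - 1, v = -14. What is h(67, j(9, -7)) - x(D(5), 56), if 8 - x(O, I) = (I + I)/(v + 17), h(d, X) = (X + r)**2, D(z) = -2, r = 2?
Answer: 3763/3 ≈ 1254.3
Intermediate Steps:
j(p, f) = -1 - 4*p
h(d, X) = (2 + X)**2 (h(d, X) = (X + 2)**2 = (2 + X)**2)
x(O, I) = 8 - 2*I/3 (x(O, I) = 8 - (I + I)/(-14 + 17) = 8 - 2*I/3)
h(67, j(9, -7)) - x(D(5), 56) = (2 + (-1 - 4*9))**2 - (8 - 2/3*56) = (2 + (-1 - 36))**2 - (8 - 112/3) = (2 - 37)**2 - 1*(-88/3) = (-35)**2 + 88/3 = 1225 + 88/3 = 3763/3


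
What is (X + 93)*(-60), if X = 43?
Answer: -8160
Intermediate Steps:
(X + 93)*(-60) = (43 + 93)*(-60) = 136*(-60) = -8160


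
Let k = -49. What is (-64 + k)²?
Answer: 12769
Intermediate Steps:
(-64 + k)² = (-64 - 49)² = (-113)² = 12769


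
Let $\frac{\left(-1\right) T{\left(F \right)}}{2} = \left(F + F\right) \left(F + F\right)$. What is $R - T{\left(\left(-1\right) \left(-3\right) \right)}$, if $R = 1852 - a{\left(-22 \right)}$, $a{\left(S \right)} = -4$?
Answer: $1928$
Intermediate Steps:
$T{\left(F \right)} = - 8 F^{2}$ ($T{\left(F \right)} = - 2 \left(F + F\right) \left(F + F\right) = - 2 \cdot 2 F 2 F = - 2 \cdot 4 F^{2} = - 8 F^{2}$)
$R = 1856$ ($R = 1852 - -4 = 1852 + 4 = 1856$)
$R - T{\left(\left(-1\right) \left(-3\right) \right)} = 1856 - - 8 \left(\left(-1\right) \left(-3\right)\right)^{2} = 1856 - - 8 \cdot 3^{2} = 1856 - \left(-8\right) 9 = 1856 - -72 = 1856 + 72 = 1928$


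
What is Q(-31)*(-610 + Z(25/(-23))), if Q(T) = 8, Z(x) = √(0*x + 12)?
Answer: -4880 + 16*√3 ≈ -4852.3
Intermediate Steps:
Z(x) = 2*√3 (Z(x) = √(0 + 12) = √12 = 2*√3)
Q(-31)*(-610 + Z(25/(-23))) = 8*(-610 + 2*√3) = -4880 + 16*√3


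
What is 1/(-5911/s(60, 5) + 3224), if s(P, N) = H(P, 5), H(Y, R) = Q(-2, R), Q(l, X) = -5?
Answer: 5/22031 ≈ 0.00022695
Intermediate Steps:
H(Y, R) = -5
s(P, N) = -5
1/(-5911/s(60, 5) + 3224) = 1/(-5911/(-5) + 3224) = 1/(-5911*(-⅕) + 3224) = 1/(5911/5 + 3224) = 1/(22031/5) = 5/22031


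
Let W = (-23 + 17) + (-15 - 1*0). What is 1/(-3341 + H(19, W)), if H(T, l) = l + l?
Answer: -1/3383 ≈ -0.00029560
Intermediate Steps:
W = -21 (W = -6 + (-15 + 0) = -6 - 15 = -21)
H(T, l) = 2*l
1/(-3341 + H(19, W)) = 1/(-3341 + 2*(-21)) = 1/(-3341 - 42) = 1/(-3383) = -1/3383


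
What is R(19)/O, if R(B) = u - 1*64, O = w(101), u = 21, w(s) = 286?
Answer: -43/286 ≈ -0.15035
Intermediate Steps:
O = 286
R(B) = -43 (R(B) = 21 - 1*64 = 21 - 64 = -43)
R(19)/O = -43/286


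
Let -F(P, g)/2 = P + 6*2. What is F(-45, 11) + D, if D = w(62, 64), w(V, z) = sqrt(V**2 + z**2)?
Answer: 66 + 2*sqrt(1985) ≈ 155.11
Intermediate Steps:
F(P, g) = -24 - 2*P (F(P, g) = -2*(P + 6*2) = -2*(P + 12) = -2*(12 + P) = -24 - 2*P)
D = 2*sqrt(1985) (D = sqrt(62**2 + 64**2) = sqrt(3844 + 4096) = sqrt(7940) = 2*sqrt(1985) ≈ 89.107)
F(-45, 11) + D = (-24 - 2*(-45)) + 2*sqrt(1985) = (-24 + 90) + 2*sqrt(1985) = 66 + 2*sqrt(1985)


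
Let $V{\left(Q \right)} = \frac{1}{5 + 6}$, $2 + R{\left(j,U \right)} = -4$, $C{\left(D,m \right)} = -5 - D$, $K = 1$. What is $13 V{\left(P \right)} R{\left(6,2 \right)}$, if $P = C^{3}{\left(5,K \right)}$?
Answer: $- \frac{78}{11} \approx -7.0909$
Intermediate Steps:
$R{\left(j,U \right)} = -6$ ($R{\left(j,U \right)} = -2 - 4 = -6$)
$P = -1000$ ($P = \left(-5 - 5\right)^{3} = \left(-10\right)^{3} = -1000$)
$V{\left(Q \right)} = \frac{1}{11}$
$13 V{\left(P \right)} R{\left(6,2 \right)} = 13 \cdot \frac{1}{11} \left(-6\right) = 13 \left(- \frac{6}{11}\right) = - \frac{78}{11}$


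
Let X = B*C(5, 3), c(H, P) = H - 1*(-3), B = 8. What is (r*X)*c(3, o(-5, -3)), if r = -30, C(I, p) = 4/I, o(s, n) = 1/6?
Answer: -1152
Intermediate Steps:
o(s, n) = ⅙
c(H, P) = 3 + H (c(H, P) = H + 3 = 3 + H)
X = 32/5 (X = 8*(4/5) = 8*(4*(⅕)) = 8*(⅘) = 32/5 ≈ 6.4000)
(r*X)*c(3, o(-5, -3)) = (-30*32/5)*(3 + 3) = -192*6 = -1152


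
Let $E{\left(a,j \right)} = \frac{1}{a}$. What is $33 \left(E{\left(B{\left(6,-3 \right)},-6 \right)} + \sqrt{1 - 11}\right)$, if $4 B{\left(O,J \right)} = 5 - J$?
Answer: $\frac{33}{2} + 33 i \sqrt{10} \approx 16.5 + 104.36 i$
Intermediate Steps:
$B{\left(O,J \right)} = \frac{5}{4} - \frac{J}{4}$ ($B{\left(O,J \right)} = \frac{5 - J}{4} = \frac{5}{4} - \frac{J}{4}$)
$33 \left(E{\left(B{\left(6,-3 \right)},-6 \right)} + \sqrt{1 - 11}\right) = 33 \left(\frac{1}{\frac{5}{4} - - \frac{3}{4}} + \sqrt{1 - 11}\right) = 33 \left(\frac{1}{\frac{5}{4} + \frac{3}{4}} + \sqrt{-10}\right) = 33 \left(\frac{1}{2} + i \sqrt{10}\right) = \frac{33}{2} + 33 i \sqrt{10}$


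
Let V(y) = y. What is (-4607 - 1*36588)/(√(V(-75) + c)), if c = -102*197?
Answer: 41195*I*√249/2241 ≈ 290.07*I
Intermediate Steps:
c = -20094
(-4607 - 1*36588)/(√(V(-75) + c)) = (-4607 - 1*36588)/(√(-75 - 20094)) = (-4607 - 36588)/(√(-20169)) = -41195*(-I*√249/2241) = -(-41195)*I*√249/2241 = 41195*I*√249/2241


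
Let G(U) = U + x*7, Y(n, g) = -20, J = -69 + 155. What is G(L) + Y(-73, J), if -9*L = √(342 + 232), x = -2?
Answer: -34 - √574/9 ≈ -36.662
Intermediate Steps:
J = 86
L = -√574/9 (L = -√(342 + 232)/9 = -√574/9 ≈ -2.6620)
G(U) = -14 + U (G(U) = U - 2*7 = U - 14 = -14 + U)
G(L) + Y(-73, J) = (-14 - √574/9) - 20 = -34 - √574/9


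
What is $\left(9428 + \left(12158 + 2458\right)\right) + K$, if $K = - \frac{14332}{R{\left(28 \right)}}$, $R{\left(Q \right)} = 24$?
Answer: $\frac{140681}{6} \approx 23447.0$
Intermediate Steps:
$K = - \frac{3583}{6}$ ($K = - \frac{14332}{24} = \left(-14332\right) \frac{1}{24} = - \frac{3583}{6} \approx -597.17$)
$\left(9428 + \left(12158 + 2458\right)\right) + K = \left(9428 + \left(12158 + 2458\right)\right) - \frac{3583}{6} = \left(9428 + 14616\right) - \frac{3583}{6} = 24044 - \frac{3583}{6} = \frac{140681}{6}$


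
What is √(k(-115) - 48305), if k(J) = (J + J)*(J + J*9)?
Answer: √216195 ≈ 464.97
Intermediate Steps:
k(J) = 20*J² (k(J) = (2*J)*(J + 9*J) = (2*J)*(10*J) = 20*J²)
√(k(-115) - 48305) = √(20*(-115)² - 48305) = √(20*13225 - 48305) = √(264500 - 48305) = √216195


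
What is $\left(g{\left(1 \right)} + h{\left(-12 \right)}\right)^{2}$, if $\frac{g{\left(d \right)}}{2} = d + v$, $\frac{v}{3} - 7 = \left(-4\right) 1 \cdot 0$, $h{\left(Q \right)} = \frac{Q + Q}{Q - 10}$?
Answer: $\frac{246016}{121} \approx 2033.2$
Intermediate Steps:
$h{\left(Q \right)} = \frac{2 Q}{-10 + Q}$
$v = 21$ ($v = 21 + 3 \left(-4\right) 1 \cdot 0 = 21 + 3 \left(\left(-4\right) 0\right) = 21 + 3 \cdot 0 = 21 + 0 = 21$)
$g{\left(d \right)} = 42 + 2 d$ ($g{\left(d \right)} = 2 \left(d + 21\right) = 2 \left(21 + d\right) = 42 + 2 d$)
$\left(g{\left(1 \right)} + h{\left(-12 \right)}\right)^{2} = \left(\left(42 + 2 \cdot 1\right) + 2 \left(-12\right) \frac{1}{-10 - 12}\right)^{2} = \left(\left(42 + 2\right) + 2 \left(-12\right) \frac{1}{-22}\right)^{2} = \left(44 + 2 \left(-12\right) \left(- \frac{1}{22}\right)\right)^{2} = \left(44 + \frac{12}{11}\right)^{2} = \left(\frac{496}{11}\right)^{2} = \frac{246016}{121}$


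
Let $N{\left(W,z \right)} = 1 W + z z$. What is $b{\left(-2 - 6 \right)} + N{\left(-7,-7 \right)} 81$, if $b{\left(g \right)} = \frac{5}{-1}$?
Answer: $3397$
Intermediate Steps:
$b{\left(g \right)} = -5$ ($b{\left(g \right)} = 5 \left(-1\right) = -5$)
$N{\left(W,z \right)} = W + z^{2}$
$b{\left(-2 - 6 \right)} + N{\left(-7,-7 \right)} 81 = -5 + \left(-7 + \left(-7\right)^{2}\right) 81 = -5 + \left(-7 + 49\right) 81 = -5 + 42 \cdot 81 = -5 + 3402 = 3397$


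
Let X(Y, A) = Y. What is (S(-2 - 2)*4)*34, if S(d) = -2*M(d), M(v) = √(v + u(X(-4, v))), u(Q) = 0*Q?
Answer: -544*I ≈ -544.0*I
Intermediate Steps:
u(Q) = 0
M(v) = √v (M(v) = √(v + 0) = √v)
S(d) = -2*√d
(S(-2 - 2)*4)*34 = (-2*√(-2 - 2)*4)*34 = (-4*I*4)*34 = -16*I*34 = -544*I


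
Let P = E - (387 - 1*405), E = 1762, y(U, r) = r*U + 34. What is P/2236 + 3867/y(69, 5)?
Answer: 2330308/211861 ≈ 10.999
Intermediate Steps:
y(U, r) = 34 + U*r (y(U, r) = U*r + 34 = 34 + U*r)
P = 1780 (P = 1762 - (387 - 1*405) = 1762 - (387 - 405) = 1762 - 1*(-18) = 1762 + 18 = 1780)
P/2236 + 3867/y(69, 5) = 1780/2236 + 3867/(34 + 69*5) = 1780*(1/2236) + 3867/(34 + 345) = 445/559 + 3867/379 = 2330308/211861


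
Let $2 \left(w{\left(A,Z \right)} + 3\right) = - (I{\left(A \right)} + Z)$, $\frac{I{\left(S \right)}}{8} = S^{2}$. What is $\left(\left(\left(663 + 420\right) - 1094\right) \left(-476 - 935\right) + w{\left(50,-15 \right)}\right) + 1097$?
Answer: $\frac{13245}{2} \approx 6622.5$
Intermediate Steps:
$I{\left(S \right)} = 8 S^{2}$
$w{\left(A,Z \right)} = -3 - 4 A^{2} - \frac{Z}{2}$ ($w{\left(A,Z \right)} = -3 + \frac{\left(-1\right) \left(8 A^{2} + Z\right)}{2} = -3 + \frac{\left(-1\right) \left(Z + 8 A^{2}\right)}{2} = -3 + \frac{- Z - 8 A^{2}}{2} = -3 - \left(\frac{Z}{2} + 4 A^{2}\right) = -3 - 4 A^{2} - \frac{Z}{2}$)
$\left(\left(\left(663 + 420\right) - 1094\right) \left(-476 - 935\right) + w{\left(50,-15 \right)}\right) + 1097 = \left(\left(\left(663 + 420\right) - 1094\right) \left(-476 - 935\right) - \left(- \frac{9}{2} + 10000\right)\right) + 1097 = \left(\left(1083 - 1094\right) \left(-1411\right) - \frac{19991}{2}\right) + 1097 = \left(\left(-11\right) \left(-1411\right) - \frac{19991}{2}\right) + 1097 = \left(15521 - \frac{19991}{2}\right) + 1097 = \frac{11051}{2} + 1097 = \frac{13245}{2}$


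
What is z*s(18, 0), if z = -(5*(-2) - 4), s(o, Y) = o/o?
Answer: 14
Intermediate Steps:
s(o, Y) = 1
z = 14 (z = -(-10 - 4) = -1*(-14) = 14)
z*s(18, 0) = 14*1 = 14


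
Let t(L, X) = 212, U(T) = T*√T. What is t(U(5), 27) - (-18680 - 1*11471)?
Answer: 30363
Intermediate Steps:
U(T) = T^(3/2)
t(U(5), 27) - (-18680 - 1*11471) = 212 - (-18680 - 1*11471) = 212 - (-18680 - 11471) = 212 - 1*(-30151) = 212 + 30151 = 30363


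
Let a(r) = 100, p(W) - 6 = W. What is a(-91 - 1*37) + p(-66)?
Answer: 40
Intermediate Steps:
p(W) = 6 + W
a(-91 - 1*37) + p(-66) = 100 + (6 - 66) = 100 - 60 = 40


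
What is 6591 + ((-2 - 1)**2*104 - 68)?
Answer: 7459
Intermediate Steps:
6591 + ((-2 - 1)**2*104 - 68) = 6591 + ((-3)**2*104 - 68) = 6591 + (9*104 - 68) = 6591 + (936 - 68) = 6591 + 868 = 7459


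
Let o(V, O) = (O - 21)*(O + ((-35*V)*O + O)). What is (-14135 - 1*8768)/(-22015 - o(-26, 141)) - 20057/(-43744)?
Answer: 310943792967/675978437920 ≈ 0.45999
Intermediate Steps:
o(V, O) = (-21 + O)*(2*O - 35*O*V) (o(V, O) = (-21 + O)*(O + (-35*O*V + O)) = (-21 + O)*(O + (O - 35*O*V)) = (-21 + O)*(2*O - 35*O*V))
(-14135 - 1*8768)/(-22015 - o(-26, 141)) - 20057/(-43744) = (-14135 - 1*8768)/(-22015 - 141*(-42 + 2*141 + 735*(-26) - 35*141*(-26))) - 20057/(-43744) = (-14135 - 8768)/(-22015 - 141*(-42 + 282 - 19110 + 128310)) - 20057*(-1/43744) = -22903/(-22015 - 141*109440) + 20057/43744 = -22903/(-22015 - 1*15431040) + 20057/43744 = -22903/(-22015 - 15431040) + 20057/43744 = -22903/(-15453055) + 20057/43744 = -22903*(-1/15453055) + 20057/43744 = 22903/15453055 + 20057/43744 = 310943792967/675978437920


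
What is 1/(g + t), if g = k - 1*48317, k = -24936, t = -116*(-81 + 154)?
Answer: -1/81721 ≈ -1.2237e-5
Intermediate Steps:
t = -8468 (t = -116*73 = -8468)
g = -73253 (g = -24936 - 1*48317 = -24936 - 48317 = -73253)
1/(g + t) = 1/(-73253 - 8468) = 1/(-81721) = -1/81721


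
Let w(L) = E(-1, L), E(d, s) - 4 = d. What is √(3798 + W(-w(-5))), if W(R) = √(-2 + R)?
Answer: √(3798 + I*√5) ≈ 61.628 + 0.0181*I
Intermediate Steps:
E(d, s) = 4 + d
w(L) = 3 (w(L) = 4 - 1 = 3)
√(3798 + W(-w(-5))) = √(3798 + √(-2 - 1*3)) = √(3798 + √(-2 - 3)) = √(3798 + √(-5)) = √(3798 + I*√5)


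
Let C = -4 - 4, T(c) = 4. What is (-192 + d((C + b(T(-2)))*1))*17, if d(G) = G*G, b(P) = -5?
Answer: -391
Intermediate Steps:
C = -8
d(G) = G²
(-192 + d((C + b(T(-2)))*1))*17 = (-192 + ((-8 - 5)*1)²)*17 = (-192 + (-13*1)²)*17 = (-192 + (-13)²)*17 = (-192 + 169)*17 = -23*17 = -391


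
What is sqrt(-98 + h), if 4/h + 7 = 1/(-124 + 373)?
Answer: 4*I*sqrt(4673786)/871 ≈ 9.9283*I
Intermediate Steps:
h = -498/871 (h = 4/(-7 + 1/(-124 + 373)) = 4/(-7 + 1/249) = 4/(-1742/249) = 4*(-249/1742) = -498/871 ≈ -0.57176)
sqrt(-98 + h) = sqrt(-98 - 498/871) = sqrt(-85856/871) = 4*I*sqrt(4673786)/871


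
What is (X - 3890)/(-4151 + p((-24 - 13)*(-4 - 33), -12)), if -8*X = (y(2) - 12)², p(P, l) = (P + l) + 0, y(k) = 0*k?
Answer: 1954/1397 ≈ 1.3987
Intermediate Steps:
y(k) = 0
p(P, l) = P + l
X = -18 (X = -(0 - 12)²/8 = -⅛*(-12)² = -⅛*144 = -18)
(X - 3890)/(-4151 + p((-24 - 13)*(-4 - 33), -12)) = (-18 - 3890)/(-4151 + ((-24 - 13)*(-4 - 33) - 12)) = -3908/(-4151 + (-37*(-37) - 12)) = -3908/(-4151 + (1369 - 12)) = -3908/(-4151 + 1357) = -3908/(-2794) = -3908*(-1/2794) = 1954/1397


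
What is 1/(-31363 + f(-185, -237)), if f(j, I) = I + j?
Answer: -1/31785 ≈ -3.1461e-5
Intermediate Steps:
1/(-31363 + f(-185, -237)) = 1/(-31363 + (-237 - 185)) = 1/(-31363 - 422) = 1/(-31785) = -1/31785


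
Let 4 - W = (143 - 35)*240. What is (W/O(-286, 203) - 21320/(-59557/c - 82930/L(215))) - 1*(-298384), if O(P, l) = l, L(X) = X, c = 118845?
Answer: 119523289009600956/400665996563 ≈ 2.9831e+5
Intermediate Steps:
W = -25916 (W = 4 - (143 - 35)*240 = 4 - 108*240 = 4 - 1*25920 = 4 - 25920 = -25916)
(W/O(-286, 203) - 21320/(-59557/c - 82930/L(215))) - 1*(-298384) = (-25916/203 - 21320/(-59557/118845 - 82930/215)) - 1*(-298384) = (-25916*1/203 - 21320/(-59557*1/118845 - 82930*1/215)) + 298384 = (-25916/203 - 21320/(-59557/118845 - 16586/43)) + 298384 = (-25916/203 - 21320/(-1973724121/5110335)) + 298384 = (-25916/203 - 21320*(-5110335/1973724121)) + 298384 = (-25916/203 + 108952342200/1973724121) + 298384 = -29033708853236/400665996563 + 298384 = 119523289009600956/400665996563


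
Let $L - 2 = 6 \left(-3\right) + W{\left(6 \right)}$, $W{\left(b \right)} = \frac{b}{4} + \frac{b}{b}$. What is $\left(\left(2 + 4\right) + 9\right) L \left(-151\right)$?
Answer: $\frac{61155}{2} \approx 30578.0$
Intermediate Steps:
$W{\left(b \right)} = 1 + \frac{b}{4}$ ($W{\left(b \right)} = b \frac{1}{4} + 1 = \frac{b}{4} + 1 = 1 + \frac{b}{4}$)
$L = - \frac{27}{2}$ ($L = 2 + \left(6 \left(-3\right) + \left(1 + \frac{1}{4} \cdot 6\right)\right) = 2 + \left(-18 + \left(1 + \frac{3}{2}\right)\right) = 2 + \left(-18 + \frac{5}{2}\right) = 2 - \frac{31}{2} = - \frac{27}{2} \approx -13.5$)
$\left(\left(2 + 4\right) + 9\right) L \left(-151\right) = \left(\left(2 + 4\right) + 9\right) \left(- \frac{27}{2}\right) \left(-151\right) = \left(6 + 9\right) \left(- \frac{27}{2}\right) \left(-151\right) = 15 \left(- \frac{27}{2}\right) \left(-151\right) = \left(- \frac{405}{2}\right) \left(-151\right) = \frac{61155}{2}$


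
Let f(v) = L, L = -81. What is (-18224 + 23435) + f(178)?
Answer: 5130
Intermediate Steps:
f(v) = -81
(-18224 + 23435) + f(178) = (-18224 + 23435) - 81 = 5211 - 81 = 5130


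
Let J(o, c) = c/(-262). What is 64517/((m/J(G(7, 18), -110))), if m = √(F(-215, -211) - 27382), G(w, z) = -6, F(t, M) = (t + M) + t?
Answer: -3548435*I*√28023/3671013 ≈ -161.81*I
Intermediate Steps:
F(t, M) = M + 2*t (F(t, M) = (M + t) + t = M + 2*t)
J(o, c) = -c/262 (J(o, c) = c*(-1/262) = -c/262)
m = I*√28023 (m = √((-211 + 2*(-215)) - 27382) = √((-211 - 430) - 27382) = √(-641 - 27382) = √(-28023) = I*√28023 ≈ 167.4*I)
64517/((m/J(G(7, 18), -110))) = 64517/(((I*√28023)/((-1/262*(-110))))) = 64517/(((I*√28023)/(55/131))) = 64517/(((I*√28023)*(131/55))) = 64517/((131*I*√28023/55)) = 64517*(-55*I*√28023/3671013) = -3548435*I*√28023/3671013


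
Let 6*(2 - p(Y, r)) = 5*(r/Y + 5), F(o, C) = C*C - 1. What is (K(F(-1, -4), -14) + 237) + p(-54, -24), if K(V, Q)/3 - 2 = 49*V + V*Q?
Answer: 98035/54 ≈ 1815.5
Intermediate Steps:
F(o, C) = -1 + C² (F(o, C) = C² - 1 = -1 + C²)
K(V, Q) = 6 + 147*V + 3*Q*V (K(V, Q) = 6 + 3*(49*V + V*Q) = 6 + 3*(49*V + Q*V) = 6 + (147*V + 3*Q*V) = 6 + 147*V + 3*Q*V)
p(Y, r) = -13/6 - 5*r/(6*Y) (p(Y, r) = 2 - 5*(r/Y + 5)/6 = 2 - 5*(5 + r/Y)/6 = 2 - (25 + 5*r/Y)/6 = 2 + (-25/6 - 5*r/(6*Y)) = -13/6 - 5*r/(6*Y))
(K(F(-1, -4), -14) + 237) + p(-54, -24) = ((6 + 147*(-1 + (-4)²) + 3*(-14)*(-1 + (-4)²)) + 237) + (⅙)*(-13*(-54) - 5*(-24))/(-54) = ((6 + 147*(-1 + 16) + 3*(-14)*(-1 + 16)) + 237) + (⅙)*(-1/54)*(702 + 120) = ((6 + 147*15 + 3*(-14)*15) + 237) + (⅙)*(-1/54)*822 = ((6 + 2205 - 630) + 237) - 137/54 = (1581 + 237) - 137/54 = 1818 - 137/54 = 98035/54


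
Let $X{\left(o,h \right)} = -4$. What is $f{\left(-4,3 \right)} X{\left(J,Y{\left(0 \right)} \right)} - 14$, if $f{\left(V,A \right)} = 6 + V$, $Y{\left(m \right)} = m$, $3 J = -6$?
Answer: $-22$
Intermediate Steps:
$J = -2$ ($J = \frac{1}{3} \left(-6\right) = -2$)
$f{\left(-4,3 \right)} X{\left(J,Y{\left(0 \right)} \right)} - 14 = \left(6 - 4\right) \left(-4\right) - 14 = 2 \left(-4\right) - 14 = -8 - 14 = -22$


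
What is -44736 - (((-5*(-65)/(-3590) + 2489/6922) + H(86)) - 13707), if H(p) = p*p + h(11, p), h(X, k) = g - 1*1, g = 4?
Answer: -47747085865/1242499 ≈ -38428.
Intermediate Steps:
h(X, k) = 3 (h(X, k) = 4 - 1*1 = 4 - 1 = 3)
H(p) = 3 + p² (H(p) = p*p + 3 = p² + 3 = 3 + p²)
-44736 - (((-5*(-65)/(-3590) + 2489/6922) + H(86)) - 13707) = -44736 - (((-5*(-65)/(-3590) + 2489/6922) + (3 + 86²)) - 13707) = -44736 - (((325*(-1/3590) + 2489*(1/6922)) + (3 + 7396)) - 13707) = -44736 - (((-65/718 + 2489/6922) + 7399) - 13707) = -44736 - ((334293/1242499 + 7399) - 13707) = -44736 - (9193584394/1242499 - 13707) = -44736 - 1*(-7837349399/1242499) = -44736 + 7837349399/1242499 = -47747085865/1242499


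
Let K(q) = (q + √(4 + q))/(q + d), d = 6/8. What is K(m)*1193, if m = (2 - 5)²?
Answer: 14316/13 + 4772*√13/39 ≈ 1542.4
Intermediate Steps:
d = ¾ (d = 6*(⅛) = ¾ ≈ 0.75000)
m = 9 (m = (-3)² = 9)
K(q) = (q + √(4 + q))/(¾ + q) (K(q) = (q + √(4 + q))/(q + ¾) = (q + √(4 + q))/(¾ + q))
K(m)*1193 = (4*(9 + √(4 + 9))/(3 + 4*9))*1193 = (4*(9 + √13)/(3 + 36))*1193 = (4*(9 + √13)/39)*1193 = (4*(1/39)*(9 + √13))*1193 = (12/13 + 4*√13/39)*1193 = 14316/13 + 4772*√13/39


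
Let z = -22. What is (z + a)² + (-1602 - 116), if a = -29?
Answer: 883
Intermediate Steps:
(z + a)² + (-1602 - 116) = (-22 - 29)² + (-1602 - 116) = (-51)² - 1718 = 2601 - 1718 = 883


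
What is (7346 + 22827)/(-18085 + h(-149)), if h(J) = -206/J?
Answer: -4495777/2694459 ≈ -1.6685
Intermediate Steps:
(7346 + 22827)/(-18085 + h(-149)) = (7346 + 22827)/(-18085 - 206/(-149)) = 30173/(-18085 - 206*(-1/149)) = 30173/(-18085 + 206/149) = 30173/(-2694459/149) = 30173*(-149/2694459) = -4495777/2694459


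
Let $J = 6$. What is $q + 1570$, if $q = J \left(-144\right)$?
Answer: $706$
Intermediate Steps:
$q = -864$ ($q = 6 \left(-144\right) = -864$)
$q + 1570 = -864 + 1570 = 706$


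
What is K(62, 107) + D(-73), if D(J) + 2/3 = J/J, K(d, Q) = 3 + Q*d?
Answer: 19912/3 ≈ 6637.3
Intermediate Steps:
D(J) = ⅓ (D(J) = -⅔ + J/J = -⅔ + 1 = ⅓)
K(62, 107) + D(-73) = (3 + 107*62) + ⅓ = (3 + 6634) + ⅓ = 6637 + ⅓ = 19912/3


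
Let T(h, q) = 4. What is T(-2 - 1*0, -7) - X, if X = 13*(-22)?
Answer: 290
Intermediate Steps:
X = -286
T(-2 - 1*0, -7) - X = 4 - 1*(-286) = 4 + 286 = 290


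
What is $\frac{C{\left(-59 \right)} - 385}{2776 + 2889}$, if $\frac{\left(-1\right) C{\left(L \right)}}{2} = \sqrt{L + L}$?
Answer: $- \frac{7}{103} - \frac{2 i \sqrt{118}}{5665} \approx -0.067961 - 0.0038351 i$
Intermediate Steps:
$C{\left(L \right)} = - 2 \sqrt{2} \sqrt{L}$ ($C{\left(L \right)} = - 2 \sqrt{L + L} = - 2 \sqrt{2 L} = - 2 \sqrt{2} \sqrt{L}$)
$\frac{C{\left(-59 \right)} - 385}{2776 + 2889} = \frac{- 2 \sqrt{2} \sqrt{-59} - 385}{2776 + 2889} = \frac{- 2 \sqrt{2} i \sqrt{59} - 385}{5665} = \left(- 2 i \sqrt{118} - 385\right) \frac{1}{5665} = \left(-385 - 2 i \sqrt{118}\right) \frac{1}{5665} = - \frac{7}{103} - \frac{2 i \sqrt{118}}{5665}$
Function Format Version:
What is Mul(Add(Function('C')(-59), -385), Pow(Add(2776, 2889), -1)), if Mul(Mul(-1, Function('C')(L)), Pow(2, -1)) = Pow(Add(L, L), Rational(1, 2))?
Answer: Add(Rational(-7, 103), Mul(Rational(-2, 5665), I, Pow(118, Rational(1, 2)))) ≈ Add(-0.067961, Mul(-0.0038351, I))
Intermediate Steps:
Function('C')(L) = Mul(-2, Pow(2, Rational(1, 2)), Pow(L, Rational(1, 2))) (Function('C')(L) = Mul(-2, Pow(Add(L, L), Rational(1, 2))) = Mul(-2, Pow(Mul(2, L), Rational(1, 2))) = Mul(-2, Mul(Pow(2, Rational(1, 2)), Pow(L, Rational(1, 2)))) = Mul(-2, Pow(2, Rational(1, 2)), Pow(L, Rational(1, 2))))
Mul(Add(Function('C')(-59), -385), Pow(Add(2776, 2889), -1)) = Mul(Add(Mul(-2, Pow(2, Rational(1, 2)), Pow(-59, Rational(1, 2))), -385), Pow(Add(2776, 2889), -1)) = Mul(Add(Mul(-2, Pow(2, Rational(1, 2)), Mul(I, Pow(59, Rational(1, 2)))), -385), Pow(5665, -1)) = Mul(Add(Mul(-2, I, Pow(118, Rational(1, 2))), -385), Rational(1, 5665)) = Mul(Add(-385, Mul(-2, I, Pow(118, Rational(1, 2)))), Rational(1, 5665)) = Add(Rational(-7, 103), Mul(Rational(-2, 5665), I, Pow(118, Rational(1, 2))))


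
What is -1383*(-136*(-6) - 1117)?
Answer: 416283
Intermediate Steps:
-1383*(-136*(-6) - 1117) = -1383*(816 - 1117) = -1383*(-301) = 416283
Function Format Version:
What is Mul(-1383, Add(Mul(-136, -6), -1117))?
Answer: 416283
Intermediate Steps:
Mul(-1383, Add(Mul(-136, -6), -1117)) = Mul(-1383, Add(816, -1117)) = Mul(-1383, -301) = 416283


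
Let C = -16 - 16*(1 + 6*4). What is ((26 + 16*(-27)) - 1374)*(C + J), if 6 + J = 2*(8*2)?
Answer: 694200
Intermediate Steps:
J = 26 (J = -6 + 2*(8*2) = -6 + 2*16 = -6 + 32 = 26)
C = -416 (C = -16 - 16*(1 + 24) = -16 - 16*25 = -16 - 400 = -416)
((26 + 16*(-27)) - 1374)*(C + J) = ((26 + 16*(-27)) - 1374)*(-416 + 26) = ((26 - 432) - 1374)*(-390) = (-406 - 1374)*(-390) = -1780*(-390) = 694200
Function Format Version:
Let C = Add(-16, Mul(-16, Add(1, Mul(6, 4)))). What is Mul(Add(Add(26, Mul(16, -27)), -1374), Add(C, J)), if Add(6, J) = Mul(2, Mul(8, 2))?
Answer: 694200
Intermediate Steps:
J = 26 (J = Add(-6, Mul(2, Mul(8, 2))) = Add(-6, Mul(2, 16)) = Add(-6, 32) = 26)
C = -416 (C = Add(-16, Mul(-16, Add(1, 24))) = Add(-16, Mul(-16, 25)) = Add(-16, -400) = -416)
Mul(Add(Add(26, Mul(16, -27)), -1374), Add(C, J)) = Mul(Add(Add(26, Mul(16, -27)), -1374), Add(-416, 26)) = Mul(Add(Add(26, -432), -1374), -390) = Mul(Add(-406, -1374), -390) = Mul(-1780, -390) = 694200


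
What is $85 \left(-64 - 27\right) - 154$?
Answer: $-7889$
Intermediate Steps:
$85 \left(-64 - 27\right) - 154 = 85 \left(-91\right) - 154 = -7735 - 154 = -7889$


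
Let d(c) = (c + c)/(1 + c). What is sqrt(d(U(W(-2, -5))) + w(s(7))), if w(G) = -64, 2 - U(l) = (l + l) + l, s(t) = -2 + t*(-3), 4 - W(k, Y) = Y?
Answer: I*sqrt(2229)/6 ≈ 7.8687*I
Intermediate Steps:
W(k, Y) = 4 - Y
s(t) = -2 - 3*t
U(l) = 2 - 3*l (U(l) = 2 - ((l + l) + l) = 2 - (2*l + l) = 2 - 3*l)
d(c) = 2*c/(1 + c) (d(c) = (2*c)/(1 + c) = 2*c/(1 + c))
sqrt(d(U(W(-2, -5))) + w(s(7))) = sqrt(2*(2 - 3*(4 - 1*(-5)))/(1 + (2 - 3*(4 - 1*(-5)))) - 64) = sqrt(2*(2 - 3*(4 + 5))/(1 + (2 - 3*(4 + 5))) - 64) = sqrt(2*(2 - 3*9)/(1 + (2 - 3*9)) - 64) = sqrt(2*(2 - 27)/(1 + (2 - 27)) - 64) = sqrt(2*(-25)/(1 - 25) - 64) = sqrt(2*(-25)/(-24) - 64) = sqrt(2*(-25)*(-1/24) - 64) = sqrt(25/12 - 64) = sqrt(-743/12) = I*sqrt(2229)/6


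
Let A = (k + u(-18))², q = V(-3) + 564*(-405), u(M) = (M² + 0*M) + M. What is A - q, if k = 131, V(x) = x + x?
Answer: 419395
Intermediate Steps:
V(x) = 2*x
u(M) = M + M² (u(M) = (M² + 0) + M = M² + M = M + M²)
q = -228426 (q = 2*(-3) + 564*(-405) = -6 - 228420 = -228426)
A = 190969 (A = (131 - 18*(1 - 18))² = (131 - 18*(-17))² = (131 + 306)² = 437² = 190969)
A - q = 190969 - 1*(-228426) = 190969 + 228426 = 419395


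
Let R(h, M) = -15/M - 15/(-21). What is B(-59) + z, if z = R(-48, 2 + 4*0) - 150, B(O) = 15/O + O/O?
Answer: -128889/826 ≈ -156.04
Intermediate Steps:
R(h, M) = 5/7 - 15/M (R(h, M) = -15/M - 15*(-1/21) = -15/M + 5/7 = 5/7 - 15/M)
B(O) = 1 + 15/O (B(O) = 15/O + 1 = 1 + 15/O)
z = -2195/14 (z = (5/7 - 15/(2 + 4*0)) - 150 = (5/7 - 15/(2 + 0)) - 150 = (5/7 - 15/2) - 150 = -95/14 - 150 = -2195/14 ≈ -156.79)
B(-59) + z = (15 - 59)/(-59) - 2195/14 = -1/59*(-44) - 2195/14 = 44/59 - 2195/14 = -128889/826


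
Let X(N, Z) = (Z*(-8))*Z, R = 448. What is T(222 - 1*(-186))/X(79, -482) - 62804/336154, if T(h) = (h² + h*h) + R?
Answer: -510697964/1394582891 ≈ -0.36620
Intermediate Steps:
X(N, Z) = -8*Z² (X(N, Z) = (-8*Z)*Z = -8*Z²)
T(h) = 448 + 2*h² (T(h) = (h² + h*h) + 448 = (h² + h²) + 448 = 2*h² + 448 = 448 + 2*h²)
T(222 - 1*(-186))/X(79, -482) - 62804/336154 = (448 + 2*(222 - 1*(-186))²)/((-8*(-482)²)) - 62804/336154 = (448 + 2*(222 + 186)²)/((-8*232324)) - 62804*1/336154 = (448 + 2*408²)/(-1858592) - 4486/24011 = (448 + 2*166464)*(-1/1858592) - 4486/24011 = (448 + 332928)*(-1/1858592) - 4486/24011 = 333376*(-1/1858592) - 4486/24011 = -10418/58081 - 4486/24011 = -510697964/1394582891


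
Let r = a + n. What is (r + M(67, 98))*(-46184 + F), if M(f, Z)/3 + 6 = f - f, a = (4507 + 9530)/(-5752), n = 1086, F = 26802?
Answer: -59397098409/2876 ≈ -2.0653e+7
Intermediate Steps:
a = -14037/5752 (a = 14037*(-1/5752) = -14037/5752 ≈ -2.4404)
M(f, Z) = -18 (M(f, Z) = -18 + 3*(f - f) = -18 + 3*0 = -18 + 0 = -18)
r = 6232635/5752 (r = -14037/5752 + 1086 = 6232635/5752 ≈ 1083.6)
(r + M(67, 98))*(-46184 + F) = (6232635/5752 - 18)*(-46184 + 26802) = (6129099/5752)*(-19382) = -59397098409/2876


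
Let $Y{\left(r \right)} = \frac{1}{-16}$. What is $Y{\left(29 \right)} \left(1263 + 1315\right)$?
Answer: $- \frac{1289}{8} \approx -161.13$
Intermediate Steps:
$Y{\left(r \right)} = - \frac{1}{16}$
$Y{\left(29 \right)} \left(1263 + 1315\right) = - \frac{1263 + 1315}{16} = \left(- \frac{1}{16}\right) 2578 = - \frac{1289}{8}$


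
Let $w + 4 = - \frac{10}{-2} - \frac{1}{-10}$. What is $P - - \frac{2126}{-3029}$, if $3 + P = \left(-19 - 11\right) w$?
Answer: $- \frac{111170}{3029} \approx -36.702$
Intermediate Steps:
$w = \frac{11}{10}$ ($w = -4 - \left(- \frac{1}{10} - 5\right) = -4 - - \frac{51}{10} = -4 + \left(5 + \frac{1}{10}\right) = -4 + \frac{51}{10} = \frac{11}{10} \approx 1.1$)
$P = -36$ ($P = -3 + \left(-19 - 11\right) \frac{11}{10} = -3 - 33 = -36$)
$P - - \frac{2126}{-3029} = -36 - - \frac{2126}{-3029} = -36 - \left(-2126\right) \left(- \frac{1}{3029}\right) = -36 - \frac{2126}{3029} = - \frac{111170}{3029}$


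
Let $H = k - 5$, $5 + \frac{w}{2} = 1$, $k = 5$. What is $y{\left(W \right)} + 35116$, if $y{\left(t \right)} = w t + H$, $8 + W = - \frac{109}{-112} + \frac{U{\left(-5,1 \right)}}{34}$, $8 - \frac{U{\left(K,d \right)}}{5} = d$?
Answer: $\frac{8369027}{238} \approx 35164.0$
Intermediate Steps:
$w = -8$ ($w = -10 + 2 \cdot 1 = -10 + 2 = -8$)
$H = 0$ ($H = 5 - 5 = 0$)
$U{\left(K,d \right)} = 40 - 5 d$
$W = - \frac{11419}{1904}$ ($W = -8 - \left(- \frac{109}{112} - \frac{40 - 5}{34}\right) = -8 - \left(- \frac{109}{112} - \left(40 - 5\right) \frac{1}{34}\right) = -8 + \left(\frac{109}{112} + 35 \cdot \frac{1}{34}\right) = -8 + \left(\frac{109}{112} + \frac{35}{34}\right) = -8 + \frac{3813}{1904} = - \frac{11419}{1904} \approx -5.9974$)
$y{\left(t \right)} = - 8 t$ ($y{\left(t \right)} = - 8 t + 0 = - 8 t$)
$y{\left(W \right)} + 35116 = \left(-8\right) \left(- \frac{11419}{1904}\right) + 35116 = \frac{11419}{238} + 35116 = \frac{8369027}{238}$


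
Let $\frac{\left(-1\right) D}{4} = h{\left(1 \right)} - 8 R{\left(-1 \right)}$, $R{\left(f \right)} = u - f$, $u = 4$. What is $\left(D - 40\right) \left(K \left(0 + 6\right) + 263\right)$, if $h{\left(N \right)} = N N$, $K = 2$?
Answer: $31900$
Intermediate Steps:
$h{\left(N \right)} = N^{2}$
$R{\left(f \right)} = 4 - f$
$D = 156$ ($D = - 4 \left(1^{2} - 8 \left(4 - -1\right)\right) = - 4 \left(1 - 8 \left(4 + 1\right)\right) = - 4 \left(1 - 40\right) = \left(-4\right) \left(-39\right) = 156$)
$\left(D - 40\right) \left(K \left(0 + 6\right) + 263\right) = \left(156 - 40\right) \left(2 \left(0 + 6\right) + 263\right) = 116 \left(2 \cdot 6 + 263\right) = 116 \left(12 + 263\right) = 116 \cdot 275 = 31900$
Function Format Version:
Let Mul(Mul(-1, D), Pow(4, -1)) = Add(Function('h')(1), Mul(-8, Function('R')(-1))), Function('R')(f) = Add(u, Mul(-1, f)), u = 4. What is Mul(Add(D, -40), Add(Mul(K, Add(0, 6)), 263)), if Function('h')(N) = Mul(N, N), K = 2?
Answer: 31900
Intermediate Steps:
Function('h')(N) = Pow(N, 2)
Function('R')(f) = Add(4, Mul(-1, f))
D = 156 (D = Mul(-4, Add(Pow(1, 2), Mul(-8, Add(4, Mul(-1, -1))))) = Mul(-4, Add(1, Mul(-8, Add(4, 1)))) = Mul(-4, Add(1, Mul(-8, 5))) = Mul(-4, Add(1, -40)) = Mul(-4, -39) = 156)
Mul(Add(D, -40), Add(Mul(K, Add(0, 6)), 263)) = Mul(Add(156, -40), Add(Mul(2, Add(0, 6)), 263)) = Mul(116, Add(Mul(2, 6), 263)) = Mul(116, Add(12, 263)) = Mul(116, 275) = 31900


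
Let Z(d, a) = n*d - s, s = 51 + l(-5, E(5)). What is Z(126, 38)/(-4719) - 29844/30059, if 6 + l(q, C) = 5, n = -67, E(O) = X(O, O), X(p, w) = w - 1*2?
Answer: 10402472/12895311 ≈ 0.80669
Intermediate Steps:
X(p, w) = -2 + w (X(p, w) = w - 2 = -2 + w)
E(O) = -2 + O
l(q, C) = -1 (l(q, C) = -6 + 5 = -1)
s = 50 (s = 51 - 1 = 50)
Z(d, a) = -50 - 67*d (Z(d, a) = -67*d - 1*50 = -67*d - 50 = -50 - 67*d)
Z(126, 38)/(-4719) - 29844/30059 = (-50 - 67*126)/(-4719) - 29844/30059 = (-50 - 8442)*(-1/4719) - 29844*1/30059 = -8492*(-1/4719) - 29844/30059 = 772/429 - 29844/30059 = 10402472/12895311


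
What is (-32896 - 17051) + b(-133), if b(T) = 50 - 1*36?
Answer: -49933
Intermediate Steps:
b(T) = 14 (b(T) = 50 - 36 = 14)
(-32896 - 17051) + b(-133) = (-32896 - 17051) + 14 = -49947 + 14 = -49933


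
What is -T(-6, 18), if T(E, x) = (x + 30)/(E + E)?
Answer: 4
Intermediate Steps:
T(E, x) = (30 + x)/(2*E) (T(E, x) = (30 + x)/((2*E)) = (30 + x)*(1/(2*E)) = (30 + x)/(2*E))
-T(-6, 18) = -(30 + 18)/(2*(-6)) = -(-1)*48/(2*6) = -1*(-4) = 4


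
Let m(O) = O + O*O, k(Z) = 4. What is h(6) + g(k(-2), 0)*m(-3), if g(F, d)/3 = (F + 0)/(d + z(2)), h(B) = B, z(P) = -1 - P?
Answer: -18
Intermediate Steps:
m(O) = O + O**2
g(F, d) = 3*F/(-3 + d) (g(F, d) = 3*((F + 0)/(d + (-1 - 1*2))) = 3*(F/(d + (-1 - 2))) = 3*(F/(d - 3)) = 3*(F/(-3 + d)) = 3*F/(-3 + d))
h(6) + g(k(-2), 0)*m(-3) = 6 + (3*4/(-3 + 0))*(-3*(1 - 3)) = 6 + (3*4/(-3))*(-3*(-2)) = 6 + (3*4*(-1/3))*6 = 6 - 4*6 = 6 - 24 = -18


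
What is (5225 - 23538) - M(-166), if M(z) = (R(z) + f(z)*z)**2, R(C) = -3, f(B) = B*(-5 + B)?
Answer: -22203688520554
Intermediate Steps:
M(z) = (-3 + z**2*(-5 + z))**2 (M(z) = (-3 + (z*(-5 + z))*z)**2 = (-3 + z**2*(-5 + z))**2)
(5225 - 23538) - M(-166) = (5225 - 23538) - (-3 + (-166)**2*(-5 - 166))**2 = -18313 - (-3 + 27556*(-171))**2 = -18313 - (-3 - 4712076)**2 = -18313 - 1*(-4712079)**2 = -18313 - 1*22203688502241 = -18313 - 22203688502241 = -22203688520554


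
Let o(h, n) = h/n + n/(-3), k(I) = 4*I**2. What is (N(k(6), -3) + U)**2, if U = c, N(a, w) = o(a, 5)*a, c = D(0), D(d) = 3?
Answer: 382241601/25 ≈ 1.5290e+7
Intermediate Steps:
o(h, n) = -n/3 + h/n (o(h, n) = h/n + n*(-1/3) = h/n - n/3 = -n/3 + h/n)
c = 3
N(a, w) = a*(-5/3 + a/5) (N(a, w) = (-1/3*5 + a/5)*a = (-5/3 + a*(1/5))*a = (-5/3 + a/5)*a = a*(-5/3 + a/5))
U = 3
(N(k(6), -3) + U)**2 = ((4*6**2)*(-25 + 3*(4*6**2))/15 + 3)**2 = ((4*36)*(-25 + 3*(4*36))/15 + 3)**2 = ((1/15)*144*(-25 + 3*144) + 3)**2 = ((1/15)*144*(-25 + 432) + 3)**2 = ((1/15)*144*407 + 3)**2 = (19536/5 + 3)**2 = (19551/5)**2 = 382241601/25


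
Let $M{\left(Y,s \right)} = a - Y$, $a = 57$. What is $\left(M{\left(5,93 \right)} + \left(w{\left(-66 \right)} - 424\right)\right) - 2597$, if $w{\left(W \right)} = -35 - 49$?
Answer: $-3053$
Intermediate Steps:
$M{\left(Y,s \right)} = 57 - Y$
$w{\left(W \right)} = -84$ ($w{\left(W \right)} = -35 - 49 = -84$)
$\left(M{\left(5,93 \right)} + \left(w{\left(-66 \right)} - 424\right)\right) - 2597 = \left(\left(57 - 5\right) - 508\right) - 2597 = \left(52 - 508\right) - 2597 = -456 - 2597 = -3053$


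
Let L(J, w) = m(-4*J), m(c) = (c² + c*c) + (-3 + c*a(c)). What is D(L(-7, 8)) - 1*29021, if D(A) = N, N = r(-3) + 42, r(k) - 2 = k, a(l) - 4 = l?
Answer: -28980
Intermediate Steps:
a(l) = 4 + l
r(k) = 2 + k
m(c) = -3 + 2*c² + c*(4 + c) (m(c) = (c² + c*c) + (-3 + c*(4 + c)) = (c² + c²) + (-3 + c*(4 + c)) = 2*c² + (-3 + c*(4 + c)) = -3 + 2*c² + c*(4 + c))
L(J, w) = -3 - 16*J + 48*J² (L(J, w) = -3 + 3*(-4*J)² + 4*(-4*J) = -3 + 3*(16*J²) - 16*J = -3 + 48*J² - 16*J = -3 - 16*J + 48*J²)
N = 41 (N = (2 - 3) + 42 = -1 + 42 = 41)
D(A) = 41
D(L(-7, 8)) - 1*29021 = 41 - 1*29021 = 41 - 29021 = -28980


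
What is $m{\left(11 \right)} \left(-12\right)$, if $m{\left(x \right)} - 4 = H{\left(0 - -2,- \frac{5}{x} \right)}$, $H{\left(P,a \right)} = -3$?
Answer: $-12$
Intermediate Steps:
$m{\left(x \right)} = 1$ ($m{\left(x \right)} = 4 - 3 = 1$)
$m{\left(11 \right)} \left(-12\right) = 1 \left(-12\right) = -12$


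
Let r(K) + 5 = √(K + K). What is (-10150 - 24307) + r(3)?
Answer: -34462 + √6 ≈ -34460.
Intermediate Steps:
r(K) = -5 + √2*√K (r(K) = -5 + √(K + K) = -5 + √(2*K) = -5 + √2*√K)
(-10150 - 24307) + r(3) = (-10150 - 24307) + (-5 + √2*√3) = -34457 + (-5 + √6) = -34462 + √6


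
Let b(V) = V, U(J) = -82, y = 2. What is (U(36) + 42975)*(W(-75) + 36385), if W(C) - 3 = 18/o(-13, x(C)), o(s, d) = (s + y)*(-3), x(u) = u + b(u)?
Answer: 17168952682/11 ≈ 1.5608e+9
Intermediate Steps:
x(u) = 2*u (x(u) = u + u = 2*u)
o(s, d) = -6 - 3*s (o(s, d) = (s + 2)*(-3) = (2 + s)*(-3) = -6 - 3*s)
W(C) = 39/11 (W(C) = 3 + 18/(-6 - 3*(-13)) = 3 + 18/(-6 + 39) = 3 + 18/33 = 3 + 18*(1/33) = 3 + 6/11 = 39/11)
(U(36) + 42975)*(W(-75) + 36385) = (-82 + 42975)*(39/11 + 36385) = 42893*(400274/11) = 17168952682/11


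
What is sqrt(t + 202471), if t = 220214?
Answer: 3*sqrt(46965) ≈ 650.14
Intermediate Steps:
sqrt(t + 202471) = sqrt(220214 + 202471) = sqrt(422685) = 3*sqrt(46965)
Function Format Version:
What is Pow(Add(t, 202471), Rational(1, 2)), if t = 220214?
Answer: Mul(3, Pow(46965, Rational(1, 2))) ≈ 650.14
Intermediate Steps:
Pow(Add(t, 202471), Rational(1, 2)) = Pow(Add(220214, 202471), Rational(1, 2)) = Pow(422685, Rational(1, 2)) = Mul(3, Pow(46965, Rational(1, 2)))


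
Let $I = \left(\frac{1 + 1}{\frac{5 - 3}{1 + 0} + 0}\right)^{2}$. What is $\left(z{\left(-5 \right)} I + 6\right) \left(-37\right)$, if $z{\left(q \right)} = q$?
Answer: $-37$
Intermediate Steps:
$I = 1$ ($I = \left(\frac{2}{\frac{2}{1} + 0}\right)^{2} = \left(\frac{2}{2 \cdot 1 + 0}\right)^{2} = \left(\frac{2}{2 + 0}\right)^{2} = \left(\frac{2}{2}\right)^{2} = \left(2 \cdot \frac{1}{2}\right)^{2} = 1^{2} = 1$)
$\left(z{\left(-5 \right)} I + 6\right) \left(-37\right) = \left(\left(-5\right) 1 + 6\right) \left(-37\right) = \left(-5 + 6\right) \left(-37\right) = 1 \left(-37\right) = -37$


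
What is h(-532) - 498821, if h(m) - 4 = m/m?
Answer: -498816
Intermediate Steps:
h(m) = 5 (h(m) = 4 + m/m = 4 + 1 = 5)
h(-532) - 498821 = 5 - 498821 = -498816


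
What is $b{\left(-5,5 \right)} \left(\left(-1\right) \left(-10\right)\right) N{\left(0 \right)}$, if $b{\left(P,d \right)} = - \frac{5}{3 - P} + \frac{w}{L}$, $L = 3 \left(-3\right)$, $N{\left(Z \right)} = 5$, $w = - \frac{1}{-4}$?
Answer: $- \frac{1175}{36} \approx -32.639$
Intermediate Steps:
$w = \frac{1}{4}$ ($w = \left(-1\right) \left(- \frac{1}{4}\right) = \frac{1}{4} \approx 0.25$)
$L = -9$
$b{\left(P,d \right)} = - \frac{1}{36} - \frac{5}{3 - P}$ ($b{\left(P,d \right)} = - \frac{5}{3 - P} + \frac{1}{4 \left(-9\right)} = - \frac{5}{3 - P} + \frac{1}{4} \left(- \frac{1}{9}\right) = - \frac{5}{3 - P} - \frac{1}{36} = - \frac{1}{36} - \frac{5}{3 - P}$)
$b{\left(-5,5 \right)} \left(\left(-1\right) \left(-10\right)\right) N{\left(0 \right)} = \frac{183 - -5}{36 \left(-3 - 5\right)} \left(\left(-1\right) \left(-10\right)\right) 5 = \frac{183 + 5}{36 \left(-8\right)} 10 \cdot 5 = \frac{1}{36} \left(- \frac{1}{8}\right) 188 \cdot 10 \cdot 5 = \left(- \frac{47}{72}\right) 10 \cdot 5 = \left(- \frac{235}{36}\right) 5 = - \frac{1175}{36}$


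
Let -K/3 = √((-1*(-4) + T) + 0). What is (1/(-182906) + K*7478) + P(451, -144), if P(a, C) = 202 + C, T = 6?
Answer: 10608547/182906 - 22434*√10 ≈ -70885.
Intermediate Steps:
K = -3*√10 (K = -3*√((-1*(-4) + 6) + 0) = -3*√((4 + 6) + 0) = -3*√(10 + 0) = -3*√10 ≈ -9.4868)
(1/(-182906) + K*7478) + P(451, -144) = (1/(-182906) - 3*√10*7478) + (202 - 144) = (-1/182906 - 22434*√10) + 58 = 10608547/182906 - 22434*√10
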